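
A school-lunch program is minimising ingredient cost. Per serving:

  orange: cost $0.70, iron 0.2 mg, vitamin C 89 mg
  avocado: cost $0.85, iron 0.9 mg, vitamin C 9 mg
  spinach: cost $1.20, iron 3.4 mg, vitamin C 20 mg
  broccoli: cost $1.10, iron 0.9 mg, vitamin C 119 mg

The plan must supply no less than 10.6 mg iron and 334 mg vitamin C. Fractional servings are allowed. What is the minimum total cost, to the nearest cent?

Compare the cost at each extreme point of the feasible region.
orange only: max(10.6/0.2, 334/89) = 53 servings → $37.10.
avocado only: max(10.6/0.9, 334/9) = 37.11 servings → $31.54.
spinach only: max(10.6/3.4, 334/20) = 16.7 servings → $20.04.
broccoli only: max(10.6/0.9, 334/119) = 11.78 servings → $12.96.
orange + avocado with both tight: 2.621 servings and 11.2 servings → $11.35.
orange + spinach with both tight: 3.093 servings and 2.936 servings → $5.69.
orange + broccoli: intersection lies outside the first quadrant.
avocado + spinach with both targets exact would need a negative amount; discard.
avocado + broccoli with both tight: 9.705 servings and 2.073 servings → $10.53.
spinach + broccoli with both tight: 2.485 servings and 2.389 servings → $5.61.
The minimum over all feasible corners is $5.61.

$5.61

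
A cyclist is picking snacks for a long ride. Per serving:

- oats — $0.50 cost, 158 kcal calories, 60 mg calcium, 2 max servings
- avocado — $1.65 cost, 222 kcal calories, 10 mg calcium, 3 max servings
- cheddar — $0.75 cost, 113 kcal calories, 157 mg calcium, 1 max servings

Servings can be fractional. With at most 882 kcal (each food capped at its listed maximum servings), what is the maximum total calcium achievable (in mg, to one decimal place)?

Calcium per kcal: cheddar 1.389, oats 0.3797, avocado 0.04505.
Take 1 serving of cheddar: uses 113 kcal, +157.0 mg calcium (running total 157.0 mg).
Take 2 servings of oats: uses 316 kcal, +120.0 mg calcium (running total 277.0 mg).
Take 2.041 servings of avocado: uses 453 kcal, +20.4 mg calcium (running total 297.4 mg).
Filling greedily by calcium-per-kcal is optimal for one linear limit, giving 297.4 mg.

297.4 mg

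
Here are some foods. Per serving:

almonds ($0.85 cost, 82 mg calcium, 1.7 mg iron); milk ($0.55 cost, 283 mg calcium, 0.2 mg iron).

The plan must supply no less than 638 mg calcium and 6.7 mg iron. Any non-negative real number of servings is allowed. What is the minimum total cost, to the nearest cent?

almonds only: max(638/82, 6.7/1.7) = 7.78 servings → $6.61.
milk only: max(638/283, 6.7/0.2) = 33.5 servings → $18.43.
almonds + milk with both tight: 3.806 servings and 1.152 servings → $3.87.
The minimum over all feasible corners is $3.87.

$3.87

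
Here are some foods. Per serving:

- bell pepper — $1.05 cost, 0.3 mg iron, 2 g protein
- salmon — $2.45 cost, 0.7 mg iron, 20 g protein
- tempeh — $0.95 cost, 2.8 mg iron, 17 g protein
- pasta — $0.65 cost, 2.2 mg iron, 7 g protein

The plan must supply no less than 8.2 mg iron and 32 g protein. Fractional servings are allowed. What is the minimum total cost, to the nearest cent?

For a min-cost LP with two ≥-constraints, a basic feasible solution has at most two positive variables.
bell pepper only: max(8.2/0.3, 32/2) = 27.33 servings → $28.70.
salmon only: max(8.2/0.7, 32/20) = 11.71 servings → $28.70.
tempeh only: max(8.2/2.8, 32/17) = 2.929 servings → $2.78.
pasta only: max(8.2/2.2, 32/7) = 4.571 servings → $2.97.
bell pepper + salmon: intersection lies outside the first quadrant.
bell pepper + tempeh: the both-tight solution has a negative serving — not a feasible corner.
bell pepper + pasta with both tight: 5.652 servings and 2.957 servings → $7.86.
salmon + tempeh: the both-tight solution has a negative serving — not a feasible corner.
salmon + pasta with both tight: 0.3325 servings and 3.621 servings → $3.17.
tempeh + pasta with both tight: 0.7303 servings and 2.798 servings → $2.51.
The minimum over all feasible corners is $2.51.

$2.51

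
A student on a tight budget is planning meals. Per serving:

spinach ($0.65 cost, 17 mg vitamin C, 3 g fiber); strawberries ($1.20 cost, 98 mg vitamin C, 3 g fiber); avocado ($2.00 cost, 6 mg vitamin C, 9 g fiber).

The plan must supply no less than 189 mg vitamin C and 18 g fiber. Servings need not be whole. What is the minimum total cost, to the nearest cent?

$4.49

spinach only: max(189/17, 18/3) = 11.12 servings → $7.23.
strawberries only: max(189/98, 18/3) = 6 servings → $7.20.
avocado only: max(189/6, 18/9) = 31.5 servings → $63.00.
spinach + strawberries with both tight: 4.926 servings and 1.074 servings → $4.49.
spinach + avocado: the both-tight solution has a negative serving — not a feasible corner.
strawberries + avocado with both tight: 1.844 servings and 1.385 servings → $4.98.
So the least-cost plan costs $4.49.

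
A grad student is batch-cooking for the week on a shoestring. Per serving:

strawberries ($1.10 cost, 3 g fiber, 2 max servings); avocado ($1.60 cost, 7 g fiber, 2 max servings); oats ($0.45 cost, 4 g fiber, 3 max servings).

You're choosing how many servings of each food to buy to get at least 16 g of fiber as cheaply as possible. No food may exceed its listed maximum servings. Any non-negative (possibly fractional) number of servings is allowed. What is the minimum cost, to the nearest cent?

Cost per g of fiber: oats $0.1125, avocado $0.2286, strawberries $0.3667.
Take 3 servings of oats: +12.0 g fiber for $1.35 (total $1.35, still need 4.0 g).
Take 0.5714 servings of avocado: +4.0 g fiber for $0.91 (total $2.26, still need 0.0 g).
Filling from the cheapest source first is optimal under one linear minimum: $2.26.

$2.26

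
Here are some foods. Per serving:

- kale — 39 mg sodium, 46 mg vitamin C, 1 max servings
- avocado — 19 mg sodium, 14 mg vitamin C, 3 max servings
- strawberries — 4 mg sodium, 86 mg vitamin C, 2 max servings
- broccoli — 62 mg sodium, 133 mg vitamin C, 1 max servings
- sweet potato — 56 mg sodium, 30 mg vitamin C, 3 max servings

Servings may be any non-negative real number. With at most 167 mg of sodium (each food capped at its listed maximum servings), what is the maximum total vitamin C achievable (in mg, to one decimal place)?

393.5 mg

Vitamin C per mg sodium: strawberries 21.5, broccoli 2.145, kale 1.179, avocado 0.7368, sweet potato 0.5357.
Take 2 servings of strawberries: uses 8 mg sodium, +172.0 mg vitamin C (running total 172.0 mg).
Take 1 serving of broccoli: uses 62 mg sodium, +133.0 mg vitamin C (running total 305.0 mg).
Take 1 serving of kale: uses 39 mg sodium, +46.0 mg vitamin C (running total 351.0 mg).
Take 3 servings of avocado: uses 57 mg sodium, +42.0 mg vitamin C (running total 393.0 mg).
Take 0.01786 servings of sweet potato: uses 1 mg sodium, +0.5 mg vitamin C (running total 393.5 mg).
Greedy by best ratio exhausts the sodium allowance optimally: 393.5 mg.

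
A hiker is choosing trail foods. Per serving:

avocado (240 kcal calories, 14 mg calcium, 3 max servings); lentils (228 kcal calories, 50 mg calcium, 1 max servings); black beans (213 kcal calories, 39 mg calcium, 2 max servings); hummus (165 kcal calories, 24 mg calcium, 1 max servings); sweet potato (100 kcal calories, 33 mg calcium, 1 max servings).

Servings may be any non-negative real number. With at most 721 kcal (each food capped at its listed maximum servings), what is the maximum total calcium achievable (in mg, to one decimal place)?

155.0 mg

Calcium per kcal: sweet potato 0.33, lentils 0.2193, black beans 0.1831, hummus 0.1455, avocado 0.05833.
Take 1 serving of sweet potato: uses 100 kcal, +33.0 mg calcium (running total 33.0 mg).
Take 1 serving of lentils: uses 228 kcal, +50.0 mg calcium (running total 83.0 mg).
Take 1.845 servings of black beans: uses 393 kcal, +72.0 mg calcium (running total 155.0 mg).
Filling greedily by calcium-per-kcal is optimal for one linear limit, giving 155.0 mg.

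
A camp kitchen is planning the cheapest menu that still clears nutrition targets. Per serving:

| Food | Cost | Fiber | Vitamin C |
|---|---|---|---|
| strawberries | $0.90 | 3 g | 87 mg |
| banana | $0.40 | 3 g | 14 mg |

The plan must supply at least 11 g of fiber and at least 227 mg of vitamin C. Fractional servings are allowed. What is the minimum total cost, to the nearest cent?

$2.67

strawberries only: max(11/3, 227/87) = 3.667 servings → $3.30.
banana only: max(11/3, 227/14) = 16.21 servings → $6.49.
strawberries + banana with both tight: 2.406 servings and 1.26 servings → $2.67.
Cheapest feasible corner: $2.67.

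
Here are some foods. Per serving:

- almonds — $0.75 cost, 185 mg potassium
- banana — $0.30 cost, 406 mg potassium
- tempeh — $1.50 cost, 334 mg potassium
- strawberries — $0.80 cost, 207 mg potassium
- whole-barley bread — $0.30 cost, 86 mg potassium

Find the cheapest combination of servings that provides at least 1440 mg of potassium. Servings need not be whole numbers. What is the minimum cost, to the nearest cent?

Cost per mg of potassium: banana $0.0007, whole-barley bread $0.0035, strawberries $0.0039, almonds $0.0041, tempeh $0.0045.
With no serving limits, use only banana: 1440 mg / 406 mg = 3.547 servings × $0.30 = $1.06.

$1.06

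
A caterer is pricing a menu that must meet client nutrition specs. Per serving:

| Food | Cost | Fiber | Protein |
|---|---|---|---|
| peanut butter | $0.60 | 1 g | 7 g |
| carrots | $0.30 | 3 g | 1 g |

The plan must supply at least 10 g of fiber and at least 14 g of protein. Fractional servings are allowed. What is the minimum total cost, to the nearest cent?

Check every corner: each single food scaled to meet both minima, and each pair solved so both constraints bind.
peanut butter only: max(10/1, 14/7) = 10 servings → $6.00.
carrots only: max(10/3, 14/1) = 14 servings → $4.20.
peanut butter + carrots with both tight: 1.6 servings and 2.8 servings → $1.80.
The minimum over all feasible corners is $1.80.

$1.80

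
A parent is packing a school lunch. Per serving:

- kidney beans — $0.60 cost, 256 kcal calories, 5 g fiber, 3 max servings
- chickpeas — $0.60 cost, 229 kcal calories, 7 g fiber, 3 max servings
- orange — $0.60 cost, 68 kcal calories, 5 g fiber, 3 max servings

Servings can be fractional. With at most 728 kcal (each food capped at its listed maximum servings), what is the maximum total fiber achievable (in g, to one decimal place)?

31.0 g

Fiber per kcal: orange 0.07353, chickpeas 0.03057, kidney beans 0.01953.
Take 3 servings of orange: uses 204 kcal, +15.0 g fiber (running total 15.0 g).
Take 2.288 servings of chickpeas: uses 524 kcal, +16.0 g fiber (running total 31.0 g).
Filling greedily by fiber-per-kcal is optimal for one linear limit, giving 31.0 g.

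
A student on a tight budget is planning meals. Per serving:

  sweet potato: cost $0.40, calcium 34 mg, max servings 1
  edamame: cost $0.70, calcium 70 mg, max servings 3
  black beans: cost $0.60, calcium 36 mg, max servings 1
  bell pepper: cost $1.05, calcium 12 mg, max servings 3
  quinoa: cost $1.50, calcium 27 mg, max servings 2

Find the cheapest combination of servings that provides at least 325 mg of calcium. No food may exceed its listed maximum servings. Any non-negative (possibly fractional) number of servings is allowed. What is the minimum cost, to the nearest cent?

$5.60

Cost per mg of calcium: edamame $0.0100, sweet potato $0.0118, black beans $0.0167, quinoa $0.0556, bell pepper $0.0875.
Take 3 servings of edamame: +210.0 mg calcium for $2.10 (total $2.10, still need 115.0 mg).
Take 1 serving of sweet potato: +34.0 mg calcium for $0.40 (total $2.50, still need 81.0 mg).
Take 1 serving of black beans: +36.0 mg calcium for $0.60 (total $3.10, still need 45.0 mg).
Take 1.667 servings of quinoa: +45.0 mg calcium for $2.50 (total $5.60, still need 0.0 mg).
Filling from the cheapest source first is optimal under one linear minimum: $5.60.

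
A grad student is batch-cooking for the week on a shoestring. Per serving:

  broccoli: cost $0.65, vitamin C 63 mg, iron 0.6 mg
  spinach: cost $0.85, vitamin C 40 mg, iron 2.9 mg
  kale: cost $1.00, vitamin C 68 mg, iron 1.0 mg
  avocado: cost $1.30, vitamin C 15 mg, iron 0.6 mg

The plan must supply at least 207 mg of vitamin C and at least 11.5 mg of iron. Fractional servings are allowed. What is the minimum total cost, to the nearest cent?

broccoli only: max(207/63, 11.5/0.6) = 19.17 servings → $12.46.
spinach only: max(207/40, 11.5/2.9) = 5.175 servings → $4.40.
kale only: max(207/68, 11.5/1.0) = 11.5 servings → $11.50.
avocado only: max(207/15, 11.5/0.6) = 19.17 servings → $24.92.
broccoli + spinach with both tight: 0.8841 servings and 3.783 servings → $3.79.
broccoli + kale with both targets exact would need a negative amount; discard.
broccoli + avocado: the both-tight solution has a negative serving — not a feasible corner.
spinach + kale with both tight: 3.658 servings and 0.8925 servings → $4.00.
spinach + avocado with both tight: 2.477 servings and 7.195 servings → $11.46.
kale + avocado with both targets exact would need a negative amount; discard.
So the least-cost plan costs $3.79.

$3.79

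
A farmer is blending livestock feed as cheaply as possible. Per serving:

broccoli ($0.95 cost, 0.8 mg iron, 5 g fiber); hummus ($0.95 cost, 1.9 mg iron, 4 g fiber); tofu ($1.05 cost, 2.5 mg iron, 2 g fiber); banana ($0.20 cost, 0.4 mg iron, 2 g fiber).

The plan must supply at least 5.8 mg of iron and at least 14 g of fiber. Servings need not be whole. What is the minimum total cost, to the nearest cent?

The cheapest plan sits at a corner of the feasible region — with two constraints it uses at most two foods.
broccoli only: max(5.8/0.8, 14/5) = 7.25 servings → $6.89.
hummus only: max(5.8/1.9, 14/4) = 3.5 servings → $3.33.
tofu only: max(5.8/2.5, 14/2) = 7 servings → $7.35.
banana only: max(5.8/0.4, 14/2) = 14.5 servings → $2.90.
broccoli + hummus with both tight: 0.5397 servings and 2.825 servings → $3.20.
broccoli + tofu with both tight: 2.147 servings and 1.633 servings → $3.75.
broccoli + banana with both targets exact would need a negative amount; discard.
hummus + tofu: the both-tight solution has a negative serving — not a feasible corner.
hummus + banana with both tight: 2.727 servings and 1.545 servings → $2.90.
tofu + banana with both tight: 1.429 servings and 5.571 servings → $2.61.
Cheapest feasible corner: $2.61.

$2.61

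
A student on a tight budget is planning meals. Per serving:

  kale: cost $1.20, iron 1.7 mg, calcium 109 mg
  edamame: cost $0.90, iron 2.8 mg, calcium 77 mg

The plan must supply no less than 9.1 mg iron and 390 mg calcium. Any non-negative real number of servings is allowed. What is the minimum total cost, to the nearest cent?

This is a tiny linear program; its minimum lies at a vertex of the feasible set. List the vertices and price them.
kale only: max(9.1/1.7, 390/109) = 5.353 servings → $6.42.
edamame only: max(9.1/2.8, 390/77) = 5.065 servings → $4.56.
kale + edamame with both tight: 2.245 servings and 1.887 servings → $4.39.
Cheapest feasible corner: $4.39.

$4.39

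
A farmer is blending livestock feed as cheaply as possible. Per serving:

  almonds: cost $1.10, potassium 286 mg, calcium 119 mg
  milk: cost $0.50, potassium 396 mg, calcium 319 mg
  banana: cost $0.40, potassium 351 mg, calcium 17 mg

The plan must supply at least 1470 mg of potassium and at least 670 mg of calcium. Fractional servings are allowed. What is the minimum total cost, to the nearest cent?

Check every corner: each single food scaled to meet both minima, and each pair solved so both constraints bind.
almonds only: max(1470/286, 670/119) = 5.63 servings → $6.19.
milk only: max(1470/396, 670/319) = 3.712 servings → $1.86.
banana only: max(1470/351, 670/17) = 39.41 servings → $15.76.
almonds + milk with both tight: 4.616 servings and 0.3784 servings → $5.27.
almonds + banana: the both-tight solution has a negative serving — not a feasible corner.
milk + banana with both tight: 1.997 servings and 1.935 servings → $1.77.
So the least-cost plan costs $1.77.

$1.77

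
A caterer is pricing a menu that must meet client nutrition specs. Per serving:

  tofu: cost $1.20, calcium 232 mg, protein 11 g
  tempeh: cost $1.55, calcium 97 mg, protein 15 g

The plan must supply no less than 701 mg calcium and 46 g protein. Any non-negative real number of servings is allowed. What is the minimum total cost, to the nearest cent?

$4.91

A basic optimal solution has at most two foods positive. Try each food alone and each pair with both targets met exactly.
tofu only: max(701/232, 46/11) = 4.182 servings → $5.02.
tempeh only: max(701/97, 46/15) = 7.227 servings → $11.20.
tofu + tempeh with both tight: 2.508 servings and 1.227 servings → $4.91.
The minimum over all feasible corners is $4.91.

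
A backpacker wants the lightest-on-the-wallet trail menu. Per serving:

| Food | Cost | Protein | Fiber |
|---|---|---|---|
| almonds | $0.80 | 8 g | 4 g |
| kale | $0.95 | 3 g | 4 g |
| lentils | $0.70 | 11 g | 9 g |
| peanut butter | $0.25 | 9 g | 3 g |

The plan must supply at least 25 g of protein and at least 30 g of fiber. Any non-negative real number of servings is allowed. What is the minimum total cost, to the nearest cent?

$2.33

A basic optimal solution has at most two foods positive. Try each food alone and each pair with both targets met exactly.
almonds only: max(25/8, 30/4) = 7.5 servings → $6.00.
kale only: max(25/3, 30/4) = 8.333 servings → $7.92.
lentils only: max(25/11, 30/9) = 3.333 servings → $2.33.
peanut butter only: max(25/9, 30/3) = 10 servings → $2.50.
almonds + kale with both tight: 0.5 servings and 7 servings → $7.05.
almonds + lentils: intersection lies outside the first quadrant.
almonds + peanut butter: intersection lies outside the first quadrant.
kale + lentils with both tight: 6.176 servings and 0.5882 servings → $6.28.
kale + peanut butter with both tight: 7.222 servings and 0.3704 servings → $6.95.
lentils + peanut butter: the both-tight solution has a negative serving — not a feasible corner.
Cheapest feasible corner: $2.33.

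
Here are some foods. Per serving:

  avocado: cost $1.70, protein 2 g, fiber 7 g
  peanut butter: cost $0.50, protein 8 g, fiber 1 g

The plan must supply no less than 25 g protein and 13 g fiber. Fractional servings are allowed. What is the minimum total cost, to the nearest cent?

$3.87

With two linear requirements the optimum uses one or two foods; enumerate the corners.
avocado only: max(25/2, 13/7) = 12.5 servings → $21.25.
peanut butter only: max(25/8, 13/1) = 13 servings → $6.50.
avocado + peanut butter with both tight: 1.463 servings and 2.759 servings → $3.87.
So the least-cost plan costs $3.87.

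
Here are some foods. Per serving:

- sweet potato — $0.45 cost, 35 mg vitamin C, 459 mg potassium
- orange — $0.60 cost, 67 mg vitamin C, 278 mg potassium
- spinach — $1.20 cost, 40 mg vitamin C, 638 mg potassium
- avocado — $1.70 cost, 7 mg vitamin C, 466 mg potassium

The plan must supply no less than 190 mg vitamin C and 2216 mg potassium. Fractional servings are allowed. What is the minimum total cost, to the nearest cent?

Check every corner: each single food scaled to meet both minima, and each pair solved so both constraints bind.
sweet potato only: max(190/35, 2216/459) = 5.429 servings → $2.44.
orange only: max(190/67, 2216/278) = 7.971 servings → $4.78.
spinach only: max(190/40, 2216/638) = 4.75 servings → $5.70.
avocado only: max(190/7, 2216/466) = 27.14 servings → $46.14.
sweet potato + orange with both tight: 4.55 servings and 0.459 servings → $2.32.
sweet potato + spinach: intersection lies outside the first quadrant.
sweet potato + avocado with both targets exact would need a negative amount; discard.
orange + spinach with both tight: 1.03 servings and 3.024 servings → $4.25.
orange + avocado with both tight: 2.494 servings and 3.267 servings → $7.05.
spinach + avocado: the both-tight solution has a negative serving — not a feasible corner.
The minimum over all feasible corners is $2.32.

$2.32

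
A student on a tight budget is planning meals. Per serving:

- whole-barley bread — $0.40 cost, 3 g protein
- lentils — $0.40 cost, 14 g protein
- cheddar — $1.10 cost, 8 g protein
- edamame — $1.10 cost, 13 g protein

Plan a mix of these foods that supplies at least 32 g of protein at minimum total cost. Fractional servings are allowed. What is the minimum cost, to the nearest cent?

$0.91

Cost per g of protein: lentils $0.0286, edamame $0.0846, whole-barley bread $0.1333, cheddar $0.1375.
With no serving limits, use only lentils: 32 g / 14 g = 2.286 servings × $0.40 = $0.91.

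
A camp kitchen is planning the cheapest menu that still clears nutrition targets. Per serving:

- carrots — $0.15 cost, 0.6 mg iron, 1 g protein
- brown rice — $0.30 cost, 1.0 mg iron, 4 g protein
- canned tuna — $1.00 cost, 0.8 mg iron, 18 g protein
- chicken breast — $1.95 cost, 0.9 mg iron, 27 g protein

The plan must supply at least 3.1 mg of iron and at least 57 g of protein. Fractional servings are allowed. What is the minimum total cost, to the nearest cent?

For a min-cost LP with two ≥-constraints, a basic feasible solution has at most two positive variables.
carrots only: max(3.1/0.6, 57/1) = 57 servings → $8.55.
brown rice only: max(3.1/1.0, 57/4) = 14.25 servings → $4.28.
canned tuna only: max(3.1/0.8, 57/18) = 3.875 servings → $3.88.
chicken breast only: max(3.1/0.9, 57/27) = 3.444 servings → $6.72.
carrots + brown rice: intersection lies outside the first quadrant.
carrots + canned tuna with both tight: 1.02 servings and 3.11 servings → $3.26.
carrots + chicken breast with both tight: 2.118 servings and 2.033 servings → $4.28.
brown rice + canned tuna with both tight: 0.6892 servings and 3.014 servings → $3.22.
brown rice + chicken breast with both tight: 1.385 servings and 1.906 servings → $4.13.
canned tuna + chicken breast: intersection lies outside the first quadrant.
Cheapest feasible corner: $3.22.

$3.22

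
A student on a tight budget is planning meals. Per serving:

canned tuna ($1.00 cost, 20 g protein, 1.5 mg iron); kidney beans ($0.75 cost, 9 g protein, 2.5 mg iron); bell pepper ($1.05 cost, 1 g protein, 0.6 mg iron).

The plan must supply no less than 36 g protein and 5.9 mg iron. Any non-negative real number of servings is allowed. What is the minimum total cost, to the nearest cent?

$2.33

This is a tiny linear program; its minimum lies at a vertex of the feasible set. List the vertices and price them.
canned tuna only: max(36/20, 5.9/1.5) = 3.933 servings → $3.93.
kidney beans only: max(36/9, 5.9/2.5) = 4 servings → $3.00.
bell pepper only: max(36/1, 5.9/0.6) = 36 servings → $37.80.
canned tuna + kidney beans with both tight: 1.011 servings and 1.753 servings → $2.33.
canned tuna + bell pepper with both tight: 1.495 servings and 6.095 servings → $7.90.
kidney beans + bell pepper with both targets exact would need a negative amount; discard.
Cheapest feasible corner: $2.33.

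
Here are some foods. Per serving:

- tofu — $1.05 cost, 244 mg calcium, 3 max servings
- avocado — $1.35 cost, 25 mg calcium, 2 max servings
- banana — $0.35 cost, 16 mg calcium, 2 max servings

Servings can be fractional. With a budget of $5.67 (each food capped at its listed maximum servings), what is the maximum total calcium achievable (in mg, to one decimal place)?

Calcium per dollar: tofu 232.4, banana 45.71, avocado 18.52.
Take 3 servings of tofu: spends $3.15, +732.0 mg calcium (running total 732.0 mg).
Take 2 servings of banana: spends $0.70, +32.0 mg calcium (running total 764.0 mg).
Take 1.348 servings of avocado: spends $1.82, +33.7 mg calcium (running total 797.7 mg).
Greedy by best ratio exhausts the cost allowance optimally: 797.7 mg.

797.7 mg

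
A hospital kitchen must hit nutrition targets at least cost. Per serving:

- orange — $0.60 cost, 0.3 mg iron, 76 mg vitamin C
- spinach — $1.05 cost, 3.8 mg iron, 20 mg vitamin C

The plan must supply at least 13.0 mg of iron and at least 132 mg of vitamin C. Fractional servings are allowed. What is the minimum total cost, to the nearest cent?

$4.03

Two binding constraints pin down two serving amounts, so the optimal mix uses at most two foods. The candidates are each food alone (scaled to the tighter of iron/vitamin C) and each pair with both constraints tight.
orange only: max(13.0/0.3, 132/76) = 43.33 servings → $26.00.
spinach only: max(13.0/3.8, 132/20) = 6.6 servings → $6.93.
orange + spinach with both tight: 0.8543 servings and 3.354 servings → $4.03.
The minimum over all feasible corners is $4.03.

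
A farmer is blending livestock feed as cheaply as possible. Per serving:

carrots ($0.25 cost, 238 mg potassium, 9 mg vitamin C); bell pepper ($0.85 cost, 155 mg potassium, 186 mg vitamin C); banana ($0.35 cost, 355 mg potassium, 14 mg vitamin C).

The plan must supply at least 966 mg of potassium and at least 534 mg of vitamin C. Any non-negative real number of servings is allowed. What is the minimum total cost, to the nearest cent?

$2.87

Compare the cost at each extreme point of the feasible region.
carrots only: max(966/238, 534/9) = 59.33 servings → $14.83.
bell pepper only: max(966/155, 534/186) = 6.232 servings → $5.30.
banana only: max(966/355, 534/14) = 38.14 servings → $13.35.
carrots + bell pepper with both tight: 2.26 servings and 2.762 servings → $2.91.
carrots + banana: the both-tight solution has a negative serving — not a feasible corner.
bell pepper + banana with both tight: 2.757 servings and 1.517 servings → $2.87.
Cheapest feasible corner: $2.87.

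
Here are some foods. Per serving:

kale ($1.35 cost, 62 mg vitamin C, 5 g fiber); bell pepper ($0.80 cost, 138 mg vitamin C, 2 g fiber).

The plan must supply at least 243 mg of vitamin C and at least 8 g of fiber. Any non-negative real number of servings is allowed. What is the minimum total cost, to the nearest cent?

$2.49

A basic optimal solution has at most two foods positive. Try each food alone and each pair with both targets met exactly.
kale only: max(243/62, 8/5) = 3.919 servings → $5.29.
bell pepper only: max(243/138, 8/2) = 4 servings → $3.20.
kale + bell pepper with both tight: 1.092 servings and 1.27 servings → $2.49.
Cheapest feasible corner: $2.49.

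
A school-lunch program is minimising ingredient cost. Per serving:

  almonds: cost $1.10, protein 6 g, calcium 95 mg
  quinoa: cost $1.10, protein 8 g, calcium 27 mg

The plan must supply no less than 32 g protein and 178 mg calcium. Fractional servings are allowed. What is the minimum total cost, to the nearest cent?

$4.66

Two binding constraints pin down two serving amounts, so the optimal mix uses at most two foods. The candidates are each food alone (scaled to the tighter of protein/calcium) and each pair with both constraints tight.
almonds only: max(32/6, 178/95) = 5.333 servings → $5.87.
quinoa only: max(32/8, 178/27) = 6.593 servings → $7.25.
almonds + quinoa with both tight: 0.9365 servings and 3.298 servings → $4.66.
So the least-cost plan costs $4.66.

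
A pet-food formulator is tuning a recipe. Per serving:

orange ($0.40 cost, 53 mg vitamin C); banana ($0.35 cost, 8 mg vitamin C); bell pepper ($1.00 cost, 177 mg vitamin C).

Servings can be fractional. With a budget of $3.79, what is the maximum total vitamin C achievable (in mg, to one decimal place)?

670.8 mg

Vitamin C per dollar: bell pepper 177, orange 132.5, banana 22.86.
With no serving limits, spend the whole cost allowance on bell pepper: $3.79 / $1.00 × 177 mg = 670.8 mg.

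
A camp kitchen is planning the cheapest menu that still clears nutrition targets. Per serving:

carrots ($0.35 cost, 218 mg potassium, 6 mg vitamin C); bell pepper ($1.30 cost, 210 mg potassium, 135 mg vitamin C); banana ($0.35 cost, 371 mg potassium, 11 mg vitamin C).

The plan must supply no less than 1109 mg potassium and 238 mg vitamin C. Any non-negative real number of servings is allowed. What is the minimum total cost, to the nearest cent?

An LP optimum is at a vertex; with two nutrient constraints at most two foods are used. Check each candidate.
carrots only: max(1109/218, 238/6) = 39.67 servings → $13.88.
bell pepper only: max(1109/210, 238/135) = 5.281 servings → $6.87.
banana only: max(1109/371, 238/11) = 21.64 servings → $7.57.
carrots + bell pepper with both tight: 3.54 servings and 1.606 servings → $3.33.
carrots + banana: intersection lies outside the first quadrant.
bell pepper + banana with both tight: 1.593 servings and 2.088 servings → $2.80.
Cheapest feasible corner: $2.80.

$2.80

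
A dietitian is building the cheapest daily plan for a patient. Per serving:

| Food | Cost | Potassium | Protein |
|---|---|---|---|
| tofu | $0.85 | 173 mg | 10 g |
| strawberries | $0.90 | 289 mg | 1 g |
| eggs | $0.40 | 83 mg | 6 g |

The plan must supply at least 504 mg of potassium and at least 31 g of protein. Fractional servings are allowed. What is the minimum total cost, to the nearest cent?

$2.29

With two linear requirements the optimum uses one or two foods; enumerate the corners.
tofu only: max(504/173, 31/10) = 3.1 servings → $2.63.
strawberries only: max(504/289, 31/1) = 31 servings → $27.90.
eggs only: max(504/83, 31/6) = 6.072 servings → $2.43.
tofu + strawberries: the both-tight solution has a negative serving — not a feasible corner.
tofu + eggs with both tight: 2.168 servings and 1.553 servings → $2.46.
strawberries + eggs with both tight: 0.2732 servings and 5.121 servings → $2.29.
So the least-cost plan costs $2.29.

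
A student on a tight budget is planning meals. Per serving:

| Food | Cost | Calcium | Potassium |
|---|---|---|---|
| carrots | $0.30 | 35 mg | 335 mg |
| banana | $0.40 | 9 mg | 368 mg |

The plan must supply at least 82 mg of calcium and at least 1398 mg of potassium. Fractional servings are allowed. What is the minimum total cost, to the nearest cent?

The cheapest plan sits at a corner of the feasible region — with two constraints it uses at most two foods.
carrots only: max(82/35, 1398/335) = 4.173 servings → $1.25.
banana only: max(82/9, 1398/368) = 9.111 servings → $3.64.
carrots + banana with both tight: 1.783 servings and 2.175 servings → $1.41.
So the least-cost plan costs $1.25.

$1.25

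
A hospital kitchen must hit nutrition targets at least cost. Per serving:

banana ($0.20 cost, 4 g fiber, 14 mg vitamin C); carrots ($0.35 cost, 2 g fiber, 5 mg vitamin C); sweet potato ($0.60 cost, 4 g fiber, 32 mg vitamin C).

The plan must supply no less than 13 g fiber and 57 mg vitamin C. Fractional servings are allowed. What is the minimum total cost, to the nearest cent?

Two binding constraints pin down two serving amounts, so the optimal mix uses at most two foods. The candidates are each food alone (scaled to the tighter of fiber/vitamin C) and each pair with both constraints tight.
banana only: max(13/4, 57/14) = 4.071 servings → $0.81.
carrots only: max(13/2, 57/5) = 11.4 servings → $3.99.
sweet potato only: max(13/4, 57/32) = 3.25 servings → $1.95.
banana + carrots: the both-tight solution has a negative serving — not a feasible corner.
banana + sweet potato with both tight: 2.611 servings and 0.6389 servings → $0.91.
carrots + sweet potato with both tight: 4.273 servings and 1.114 servings → $2.16.
Cheapest feasible corner: $0.81.

$0.81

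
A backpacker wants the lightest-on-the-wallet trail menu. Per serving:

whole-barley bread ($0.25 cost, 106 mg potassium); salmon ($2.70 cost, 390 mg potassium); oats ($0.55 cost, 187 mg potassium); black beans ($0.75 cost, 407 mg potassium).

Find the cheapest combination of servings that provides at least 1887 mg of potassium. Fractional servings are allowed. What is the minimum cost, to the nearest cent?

$3.48

Cost per mg of potassium: black beans $0.0018, whole-barley bread $0.0024, oats $0.0029, salmon $0.0069.
With no serving limits, use only black beans: 1887 mg / 407 mg = 4.636 servings × $0.75 = $3.48.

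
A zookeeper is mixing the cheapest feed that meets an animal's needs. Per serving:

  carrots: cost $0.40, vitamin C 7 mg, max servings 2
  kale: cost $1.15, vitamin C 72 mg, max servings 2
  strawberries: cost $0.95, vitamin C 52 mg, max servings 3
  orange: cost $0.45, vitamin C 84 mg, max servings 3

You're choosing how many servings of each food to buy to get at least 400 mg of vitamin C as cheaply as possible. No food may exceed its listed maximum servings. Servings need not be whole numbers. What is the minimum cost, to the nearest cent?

Cost per mg of vitamin C: orange $0.0054, kale $0.0160, strawberries $0.0183, carrots $0.0571.
Take 3 servings of orange: +252.0 mg vitamin C for $1.35 (total $1.35, still need 148.0 mg).
Take 2 servings of kale: +144.0 mg vitamin C for $2.30 (total $3.65, still need 4.0 mg).
Take 0.07692 servings of strawberries: +4.0 mg vitamin C for $0.07 (total $3.72, still need 0.0 mg).
Greedy by cheapest-per-mg is optimal for a single linear constraint, so the minimum cost is $3.72.

$3.72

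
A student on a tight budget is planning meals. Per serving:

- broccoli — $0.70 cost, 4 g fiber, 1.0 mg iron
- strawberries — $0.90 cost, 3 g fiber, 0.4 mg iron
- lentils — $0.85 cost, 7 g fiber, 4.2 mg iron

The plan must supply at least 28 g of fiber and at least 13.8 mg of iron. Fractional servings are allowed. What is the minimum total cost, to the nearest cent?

An LP optimum is at a vertex; with two nutrient constraints at most two foods are used. Check each candidate.
broccoli only: max(28/4, 13.8/1.0) = 13.8 servings → $9.66.
strawberries only: max(28/3, 13.8/0.4) = 34.5 servings → $31.05.
lentils only: max(28/7, 13.8/4.2) = 4 servings → $3.40.
broccoli + strawberries with both targets exact would need a negative amount; discard.
broccoli + lentils with both tight: 2.143 servings and 2.776 servings → $3.86.
strawberries + lentils with both tight: 2.143 servings and 3.082 servings → $4.55.
So the least-cost plan costs $3.40.

$3.40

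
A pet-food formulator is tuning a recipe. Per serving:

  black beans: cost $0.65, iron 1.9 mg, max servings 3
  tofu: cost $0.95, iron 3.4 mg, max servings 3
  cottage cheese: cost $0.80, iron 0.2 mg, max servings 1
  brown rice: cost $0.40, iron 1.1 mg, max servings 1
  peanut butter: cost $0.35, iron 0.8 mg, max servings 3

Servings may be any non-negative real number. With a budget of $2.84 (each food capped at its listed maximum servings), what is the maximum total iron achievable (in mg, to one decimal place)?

Iron per dollar: tofu 3.579, black beans 2.923, brown rice 2.75, peanut butter 2.286, cottage cheese 0.25.
Take 2.989 servings of tofu: spends $2.84, +10.2 mg iron (running total 10.2 mg).
Filling greedily by iron-per-dollar is optimal for one linear limit, giving 10.2 mg.

10.2 mg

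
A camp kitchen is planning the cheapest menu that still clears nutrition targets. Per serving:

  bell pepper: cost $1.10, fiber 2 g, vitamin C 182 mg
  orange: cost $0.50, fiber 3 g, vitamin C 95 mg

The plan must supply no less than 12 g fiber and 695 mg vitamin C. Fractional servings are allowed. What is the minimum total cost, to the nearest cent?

$3.66

For a min-cost LP with two ≥-constraints, a basic feasible solution has at most two positive variables.
bell pepper only: max(12/2, 695/182) = 6 servings → $6.60.
orange only: max(12/3, 695/95) = 7.316 servings → $3.66.
bell pepper + orange with both tight: 2.654 servings and 2.23 servings → $4.04.
Cheapest feasible corner: $3.66.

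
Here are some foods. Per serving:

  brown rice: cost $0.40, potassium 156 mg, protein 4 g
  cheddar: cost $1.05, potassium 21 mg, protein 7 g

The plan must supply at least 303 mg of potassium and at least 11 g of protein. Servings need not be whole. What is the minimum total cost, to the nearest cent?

$1.10

For a min-cost LP with two ≥-constraints, a basic feasible solution has at most two positive variables.
brown rice only: max(303/156, 11/4) = 2.75 servings → $1.10.
cheddar only: max(303/21, 11/7) = 14.43 servings → $15.15.
brown rice + cheddar with both tight: 1.875 servings and 0.5 servings → $1.27.
Cheapest feasible corner: $1.10.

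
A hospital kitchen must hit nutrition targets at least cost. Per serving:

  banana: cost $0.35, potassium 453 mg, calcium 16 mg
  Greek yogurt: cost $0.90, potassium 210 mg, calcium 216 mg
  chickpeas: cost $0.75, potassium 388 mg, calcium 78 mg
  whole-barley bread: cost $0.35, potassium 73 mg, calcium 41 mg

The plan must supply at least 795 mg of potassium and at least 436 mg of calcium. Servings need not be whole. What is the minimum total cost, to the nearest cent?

$2.06

Check every corner: each single food scaled to meet both minima, and each pair solved so both constraints bind.
banana only: max(795/453, 436/16) = 27.25 servings → $9.54.
Greek yogurt only: max(795/210, 436/216) = 3.786 servings → $3.41.
chickpeas only: max(795/388, 436/78) = 5.59 servings → $4.19.
whole-barley bread only: max(795/73, 436/41) = 10.89 servings → $3.81.
banana + Greek yogurt with both tight: 0.8484 servings and 1.956 servings → $2.06.
banana + chickpeas: intersection lies outside the first quadrant.
banana + whole-barley bread with both tight: 0.04407 servings and 10.62 servings → $3.73.
Greek yogurt + chickpeas with both tight: 1.589 servings and 1.189 servings → $2.32.
Greek yogurt + whole-barley bread with both targets exact would need a negative amount; discard.
chickpeas + whole-barley bread with both tight: 0.07509 servings and 10.49 servings → $3.73.
So the least-cost plan costs $2.06.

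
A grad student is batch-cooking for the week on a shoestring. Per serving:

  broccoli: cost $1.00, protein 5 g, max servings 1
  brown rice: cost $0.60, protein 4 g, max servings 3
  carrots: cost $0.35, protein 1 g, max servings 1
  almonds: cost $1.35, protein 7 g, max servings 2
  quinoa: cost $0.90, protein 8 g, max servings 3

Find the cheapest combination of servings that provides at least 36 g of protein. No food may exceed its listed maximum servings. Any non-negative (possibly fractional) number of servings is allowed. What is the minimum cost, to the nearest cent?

$4.50

Cost per g of protein: quinoa $0.1125, brown rice $0.1500, almonds $0.1929, broccoli $0.2000, carrots $0.3500.
Take 3 servings of quinoa: +24.0 g protein for $2.70 (total $2.70, still need 12.0 g).
Take 3 servings of brown rice: +12.0 g protein for $1.80 (total $4.50, still need 0.0 g).
Filling from the cheapest source first is optimal under one linear minimum: $4.50.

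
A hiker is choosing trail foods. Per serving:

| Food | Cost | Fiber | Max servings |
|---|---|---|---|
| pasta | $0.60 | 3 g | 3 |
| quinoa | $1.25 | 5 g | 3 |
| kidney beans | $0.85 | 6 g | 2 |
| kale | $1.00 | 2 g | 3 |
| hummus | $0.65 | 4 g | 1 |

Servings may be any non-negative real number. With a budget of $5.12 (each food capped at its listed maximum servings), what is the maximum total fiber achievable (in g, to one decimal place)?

28.9 g

Fiber per dollar: kidney beans 7.059, hummus 6.154, pasta 5, quinoa 4, kale 2.
Take 2 servings of kidney beans: spends $1.70, +12.0 g fiber (running total 12.0 g).
Take 1 serving of hummus: spends $0.65, +4.0 g fiber (running total 16.0 g).
Take 3 servings of pasta: spends $1.80, +9.0 g fiber (running total 25.0 g).
Take 0.776 servings of quinoa: spends $0.97, +3.9 g fiber (running total 28.9 g).
Greedy by best ratio exhausts the cost allowance optimally: 28.9 g.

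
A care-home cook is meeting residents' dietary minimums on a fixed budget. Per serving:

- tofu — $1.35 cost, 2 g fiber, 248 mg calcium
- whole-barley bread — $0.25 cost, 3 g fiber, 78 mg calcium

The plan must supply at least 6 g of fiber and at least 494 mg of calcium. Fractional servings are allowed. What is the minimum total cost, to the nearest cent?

$1.58

Two binding constraints pin down two serving amounts, so the optimal mix uses at most two foods. The candidates are each food alone (scaled to the tighter of fiber/calcium) and each pair with both constraints tight.
tofu only: max(6/2, 494/248) = 3 servings → $4.05.
whole-barley bread only: max(6/3, 494/78) = 6.333 servings → $1.58.
tofu + whole-barley bread with both tight: 1.724 servings and 0.8503 servings → $2.54.
So the least-cost plan costs $1.58.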